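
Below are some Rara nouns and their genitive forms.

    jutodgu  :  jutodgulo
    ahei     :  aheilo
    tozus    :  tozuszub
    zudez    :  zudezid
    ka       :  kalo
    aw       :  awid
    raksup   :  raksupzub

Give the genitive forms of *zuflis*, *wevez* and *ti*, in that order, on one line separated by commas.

The suffix is conditioned by the final sound: -zub when the stem ends in a voiceless consonant (*tozus*, *raksup*); -id when the stem ends in a voiced consonant (*zudez*, *aw*); -lo when the stem ends in a vowel (*jutodgu*, *ahei*, *ka*).
*zuflis*: final sound = /s/, a voiceless consonant → -zub → *zufliszub*.
*wevez* — final sound /z/ (a voiced consonant) → -id → *wevezid*.
The final sound of *ti* is /i/, which is a vowel, so the suffix is -lo, giving *tilo*.

zufliszub, wevezid, tilo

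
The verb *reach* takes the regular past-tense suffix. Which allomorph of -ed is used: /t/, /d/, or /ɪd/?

/t/

The stem *reach* ends in a voiceless consonant other than /t/.
The -ed suffix is realized as /ɪd/ after /t, d/; as /t/ after other voiceless consonants; and as /d/ after other voiced sounds.
So -ed on *reach* is pronounced /t/.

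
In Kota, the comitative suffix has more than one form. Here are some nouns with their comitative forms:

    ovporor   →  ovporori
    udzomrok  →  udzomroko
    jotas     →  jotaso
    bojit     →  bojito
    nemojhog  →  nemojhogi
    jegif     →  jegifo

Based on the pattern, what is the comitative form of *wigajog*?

wigajogi

The alternation tracks the final consonant of the stem — -o when the stem ends in a voiceless consonant (*udzomrok*, *jotas*, *bojit*, *jegif*); -i when the stem ends in a voiced consonant (*ovporor*, *nemojhog*).
Since the final consonant of *wigajog* is /g/ (voiced), it takes -i, giving *wigajogi*.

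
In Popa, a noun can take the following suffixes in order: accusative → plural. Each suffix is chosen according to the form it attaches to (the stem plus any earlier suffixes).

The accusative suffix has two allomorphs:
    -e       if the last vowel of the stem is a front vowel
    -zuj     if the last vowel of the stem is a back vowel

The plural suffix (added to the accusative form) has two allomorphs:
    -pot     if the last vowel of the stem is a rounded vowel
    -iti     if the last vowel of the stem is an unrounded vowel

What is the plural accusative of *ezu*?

Since the last vowel of *ezu* is /u/ (a back vowel), it takes -zuj, giving *ezuzuj*.
Since the last vowel of the accusative form *ezuzuj* is /u/ (a rounded vowel), it takes -pot, giving *ezuzujpot*.

ezuzujpot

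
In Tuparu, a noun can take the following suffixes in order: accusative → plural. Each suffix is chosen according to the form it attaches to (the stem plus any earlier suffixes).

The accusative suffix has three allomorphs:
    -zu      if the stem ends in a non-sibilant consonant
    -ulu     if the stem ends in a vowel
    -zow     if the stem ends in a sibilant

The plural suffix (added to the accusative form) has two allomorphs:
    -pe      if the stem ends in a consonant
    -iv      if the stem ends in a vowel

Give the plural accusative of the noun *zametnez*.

zametnezzowpe

*zametnez*: final sound = /z/, a sibilant → -zow → *zametnezzow*.
Since the final sound of the accusative form *zametnezzow* is /w/ (a consonant), it takes -pe, giving *zametnezzowpe*.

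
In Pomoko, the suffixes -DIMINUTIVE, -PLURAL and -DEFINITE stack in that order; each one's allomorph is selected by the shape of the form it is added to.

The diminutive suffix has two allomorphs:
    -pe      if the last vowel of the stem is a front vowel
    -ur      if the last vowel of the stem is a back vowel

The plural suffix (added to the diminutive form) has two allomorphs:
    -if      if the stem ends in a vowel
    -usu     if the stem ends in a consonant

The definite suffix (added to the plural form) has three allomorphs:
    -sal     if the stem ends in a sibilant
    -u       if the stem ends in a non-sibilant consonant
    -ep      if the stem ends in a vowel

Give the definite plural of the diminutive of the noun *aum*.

aumurusuep

*aum* — last vowel /u/ (a back vowel) → -ur → *aumur*.
The final sound of the diminutive form *aumur* is /r/, which is a consonant, so the plural suffix is -usu, giving *aumurusu*.
Since the final sound of the plural form *aumurusu* is /u/ (a vowel), it takes -ep, giving *aumurusuep*.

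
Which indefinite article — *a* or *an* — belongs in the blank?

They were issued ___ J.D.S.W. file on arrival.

a

The indefinite article is chosen by the initial *sound* of the following word, not its spelling.
The initialism *J.D.S.W.* is read letter by letter; the first letter, J, is pronounced /dʒeɪ/, which begins with a consonant sound.
So the article is *a*: They were issued a J.D.S.W. file on arrival.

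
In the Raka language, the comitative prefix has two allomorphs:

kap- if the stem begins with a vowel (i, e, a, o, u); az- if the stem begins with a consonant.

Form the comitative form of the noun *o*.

Since the first sound of *o* is /o/ (a vowel), it takes kap-, giving *kapo*.

kapo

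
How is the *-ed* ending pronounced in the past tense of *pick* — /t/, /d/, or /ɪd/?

/t/

The stem *pick* ends in a voiceless consonant other than /t/.
The -ed suffix is realized as /ɪd/ after /t, d/; as /t/ after other voiceless consonants; and as /d/ after other voiced sounds.
So -ed on *pick* is pronounced /t/.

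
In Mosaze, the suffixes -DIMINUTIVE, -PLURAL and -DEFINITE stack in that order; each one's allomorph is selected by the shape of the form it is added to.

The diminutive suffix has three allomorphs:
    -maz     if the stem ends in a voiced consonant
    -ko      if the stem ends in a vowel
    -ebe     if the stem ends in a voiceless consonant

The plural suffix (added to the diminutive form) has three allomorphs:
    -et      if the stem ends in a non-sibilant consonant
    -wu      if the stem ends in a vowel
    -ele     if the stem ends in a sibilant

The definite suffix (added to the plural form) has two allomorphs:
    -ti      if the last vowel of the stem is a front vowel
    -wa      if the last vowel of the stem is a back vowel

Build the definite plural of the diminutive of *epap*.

*epap*: final sound = /p/, a voiceless consonant → -ebe → *epapebe*.
The final sound of the diminutive form *epapebe* is /e/, which is a vowel, so the plural suffix is -wu, giving *epapebewu*.
The plural form *epapebewu*: last vowel = /u/, a back vowel → -wa → *epapebewuwa*.

epapebewuwa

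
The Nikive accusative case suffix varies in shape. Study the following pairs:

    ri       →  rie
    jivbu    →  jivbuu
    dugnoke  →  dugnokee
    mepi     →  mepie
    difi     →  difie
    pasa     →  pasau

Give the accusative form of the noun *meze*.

mezee

The suffix is conditioned by the last vowel: -e when the last vowel of the stem is a front vowel (*ri*, *dugnoke*, *mepi*, *difi*); -u when the last vowel of the stem is a back vowel (*jivbu*, *pasa*).
*meze* — last vowel /e/ (a front vowel) → -e → *mezee*.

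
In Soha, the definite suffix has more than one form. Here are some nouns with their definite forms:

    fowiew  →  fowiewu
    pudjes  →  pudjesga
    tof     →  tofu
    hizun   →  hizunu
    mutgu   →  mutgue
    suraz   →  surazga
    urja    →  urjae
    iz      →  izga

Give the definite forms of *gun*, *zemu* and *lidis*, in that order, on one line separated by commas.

gunu, zemue, lidisga

Looking at the final sound of each stem: -ga when the stem ends in a sibilant (*pudjes*, *suraz*, *iz*); -u when the stem ends in a non-sibilant consonant (*fowiew*, *tof*, *hizun*); -e when the stem ends in a vowel (*mutgu*, *urja*).
Since the final sound of *gun* is /n/ (a non-sibilant consonant), it takes -u, giving *gunu*.
*zemu*: final sound = /u/, a vowel → -e → *zemue*.
The final sound of *lidis* is /s/, which is a sibilant, so the suffix is -ga, giving *lidisga*.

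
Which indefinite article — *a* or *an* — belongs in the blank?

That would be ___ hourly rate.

The indefinite article is chosen by the initial *sound* of the following word, not its spelling.
*hourly* begins with the sound /aʊ/ (silent h) — a vowel sound.
So the article is *an*: That would be an hourly rate.

an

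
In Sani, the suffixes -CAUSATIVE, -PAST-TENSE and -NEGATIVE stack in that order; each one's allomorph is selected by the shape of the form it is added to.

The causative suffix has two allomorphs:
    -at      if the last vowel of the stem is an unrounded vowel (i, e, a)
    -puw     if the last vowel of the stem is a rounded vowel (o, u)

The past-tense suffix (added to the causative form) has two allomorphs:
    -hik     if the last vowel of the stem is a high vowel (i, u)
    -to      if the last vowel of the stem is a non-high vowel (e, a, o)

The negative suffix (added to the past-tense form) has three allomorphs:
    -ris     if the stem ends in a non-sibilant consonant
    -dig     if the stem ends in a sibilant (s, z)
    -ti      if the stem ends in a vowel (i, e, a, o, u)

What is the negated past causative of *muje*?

The last vowel of *muje* is /e/, which is an unrounded vowel, so the causative suffix is -at, giving *mujeat*.
The last vowel of the causative form *mujeat* is /a/, which is a non-high vowel, so the past-tense suffix is -to, giving *mujeatto*.
The past-tense form *mujeatto*: final sound = /o/, a vowel → -ti → *mujeattoti*.

mujeattoti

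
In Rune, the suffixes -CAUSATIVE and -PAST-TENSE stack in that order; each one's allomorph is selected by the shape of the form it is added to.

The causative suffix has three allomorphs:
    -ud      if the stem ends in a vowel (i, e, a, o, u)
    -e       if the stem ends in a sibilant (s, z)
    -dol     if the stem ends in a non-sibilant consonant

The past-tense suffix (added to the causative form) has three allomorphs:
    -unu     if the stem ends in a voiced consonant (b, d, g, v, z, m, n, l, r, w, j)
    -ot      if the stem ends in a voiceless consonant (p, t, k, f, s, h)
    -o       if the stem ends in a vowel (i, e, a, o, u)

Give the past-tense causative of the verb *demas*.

demaseo

The final sound of *demas* is /s/, which is a sibilant, so the causative suffix is -e, giving *demase*.
The causative form *demase* — final sound /e/ (a vowel) → -o → *demaseo*.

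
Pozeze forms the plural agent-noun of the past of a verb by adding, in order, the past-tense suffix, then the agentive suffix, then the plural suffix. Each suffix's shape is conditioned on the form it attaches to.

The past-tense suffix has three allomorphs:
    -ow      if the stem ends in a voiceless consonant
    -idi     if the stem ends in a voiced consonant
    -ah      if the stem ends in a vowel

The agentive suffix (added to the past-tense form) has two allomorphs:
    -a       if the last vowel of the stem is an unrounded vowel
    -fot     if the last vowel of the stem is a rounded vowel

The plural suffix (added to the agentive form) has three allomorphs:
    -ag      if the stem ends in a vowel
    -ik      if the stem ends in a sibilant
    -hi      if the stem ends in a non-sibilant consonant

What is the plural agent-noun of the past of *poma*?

*poma* — final sound /a/ (a vowel) → -ah → *pomaah*.
The last vowel of the past-tense form *pomaah* is /a/, which is an unrounded vowel, so the agentive suffix is -a, giving *pomaaha*.
The final sound of the agentive form *pomaaha* is /a/, which is a vowel, so the plural suffix is -ag, giving *pomaahaag*.

pomaahaag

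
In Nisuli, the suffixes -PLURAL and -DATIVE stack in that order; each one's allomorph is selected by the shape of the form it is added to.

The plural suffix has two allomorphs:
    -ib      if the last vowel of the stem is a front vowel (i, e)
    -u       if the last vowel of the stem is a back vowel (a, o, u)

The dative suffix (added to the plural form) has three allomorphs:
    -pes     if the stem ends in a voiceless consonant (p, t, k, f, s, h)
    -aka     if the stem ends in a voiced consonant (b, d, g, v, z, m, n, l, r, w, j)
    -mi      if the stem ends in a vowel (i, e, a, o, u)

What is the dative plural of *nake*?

The last vowel of *nake* is /e/, which is a front vowel, so the plural suffix is -ib, giving *nakeib*.
The final sound of the plural form *nakeib* is /b/, which is a voiced consonant, so the dative suffix is -aka, giving *nakeibaka*.

nakeibaka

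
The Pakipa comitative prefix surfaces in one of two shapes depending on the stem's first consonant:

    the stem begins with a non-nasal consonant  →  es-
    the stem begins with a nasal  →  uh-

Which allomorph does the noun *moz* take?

*moz* — first consonant /m/ (a nasal) → uh-.

uh-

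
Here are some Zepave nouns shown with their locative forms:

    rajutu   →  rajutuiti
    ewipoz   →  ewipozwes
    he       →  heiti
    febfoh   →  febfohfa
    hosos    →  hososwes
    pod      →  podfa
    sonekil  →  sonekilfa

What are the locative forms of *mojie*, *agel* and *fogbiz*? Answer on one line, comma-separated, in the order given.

The alternation tracks the final sound of the stem — -wes when the stem ends in a sibilant (*ewipoz*, *hosos*); -fa when the stem ends in a non-sibilant consonant (*febfoh*, *pod*, *sonekil*); -iti when the stem ends in a vowel (*rajutu*, *he*).
The final sound of *mojie* is /e/, which is a vowel, so the suffix is -iti, giving *mojieiti*.
*agel* — final sound /l/ (a non-sibilant consonant) → -fa → *agelfa*.
Since the final sound of *fogbiz* is /z/ (a sibilant), it takes -wes, giving *fogbizwes*.

mojieiti, agelfa, fogbizwes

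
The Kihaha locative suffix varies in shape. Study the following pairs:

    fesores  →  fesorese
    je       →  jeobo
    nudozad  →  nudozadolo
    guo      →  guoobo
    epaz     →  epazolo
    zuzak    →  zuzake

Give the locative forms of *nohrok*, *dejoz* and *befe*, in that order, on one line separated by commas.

Looking at the final sound of each stem: -e when the stem ends in a voiceless consonant (*fesores*, *zuzak*); -olo when the stem ends in a voiced consonant (*nudozad*, *epaz*); -obo when the stem ends in a vowel (*je*, *guo*).
*nohrok* — final sound /k/ (a voiceless consonant) → -e → *nohroke*.
The final sound of *dejoz* is /z/, which is a voiced consonant, so the suffix is -olo, giving *dejozolo*.
The final sound of *befe* is /e/, which is a vowel, so the suffix is -obo, giving *befeobo*.

nohroke, dejozolo, befeobo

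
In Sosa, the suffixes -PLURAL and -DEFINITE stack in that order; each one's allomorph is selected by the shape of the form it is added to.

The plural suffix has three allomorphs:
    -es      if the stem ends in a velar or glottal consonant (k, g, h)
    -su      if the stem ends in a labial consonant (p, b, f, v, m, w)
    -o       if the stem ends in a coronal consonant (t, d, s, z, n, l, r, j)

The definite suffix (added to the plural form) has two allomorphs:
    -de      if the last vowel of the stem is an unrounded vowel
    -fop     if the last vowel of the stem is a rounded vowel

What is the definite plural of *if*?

Since the final consonant of *if* is /f/ (labial), it takes -su, giving *ifsu*.
The plural form *ifsu*: last vowel = /u/, a rounded vowel → -fop → *ifsufop*.

ifsufop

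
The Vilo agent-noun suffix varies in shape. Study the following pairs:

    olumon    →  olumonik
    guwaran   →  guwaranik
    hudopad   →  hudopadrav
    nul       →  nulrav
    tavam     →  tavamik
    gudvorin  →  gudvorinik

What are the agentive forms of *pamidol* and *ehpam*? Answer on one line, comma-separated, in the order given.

pamidolrav, ehpamik

Looking at the final consonant of each stem: -ik when the stem ends in a nasal (*olumon*, *guwaran*, *tavam*, *gudvorin*); -rav when the stem ends in a non-nasal consonant (*hudopad*, *nul*).
Since the final consonant of *pamidol* is /l/ (non-nasal), it takes -rav, giving *pamidolrav*.
*ehpam*: final consonant = /m/, a nasal → -ik → *ehpamik*.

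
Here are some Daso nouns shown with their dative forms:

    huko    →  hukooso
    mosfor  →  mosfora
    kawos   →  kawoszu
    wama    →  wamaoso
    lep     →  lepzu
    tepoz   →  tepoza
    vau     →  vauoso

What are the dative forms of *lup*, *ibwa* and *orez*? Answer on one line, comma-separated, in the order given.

lupzu, ibwaoso, oreza

The pattern is voicing of the final sound: -zu when the stem ends in a voiceless consonant (*kawos*, *lep*); -a when the stem ends in a voiced consonant (*mosfor*, *tepoz*); -oso when the stem ends in a vowel (*huko*, *wama*, *vau*).
The final sound of *lup* is /p/, which is a voiceless consonant, so the suffix is -zu, giving *lupzu*.
*ibwa*: final sound = /a/, a vowel → -oso → *ibwaoso*.
The final sound of *orez* is /z/, which is a voiced consonant, so the suffix is -a, giving *oreza*.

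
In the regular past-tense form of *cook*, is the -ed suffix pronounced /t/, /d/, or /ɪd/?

The stem *cook* ends in a voiceless consonant other than /t/.
The -ed suffix is realized as /ɪd/ after /t, d/; as /t/ after other voiceless consonants; and as /d/ after other voiced sounds.
So -ed on *cook* is pronounced /t/.

/t/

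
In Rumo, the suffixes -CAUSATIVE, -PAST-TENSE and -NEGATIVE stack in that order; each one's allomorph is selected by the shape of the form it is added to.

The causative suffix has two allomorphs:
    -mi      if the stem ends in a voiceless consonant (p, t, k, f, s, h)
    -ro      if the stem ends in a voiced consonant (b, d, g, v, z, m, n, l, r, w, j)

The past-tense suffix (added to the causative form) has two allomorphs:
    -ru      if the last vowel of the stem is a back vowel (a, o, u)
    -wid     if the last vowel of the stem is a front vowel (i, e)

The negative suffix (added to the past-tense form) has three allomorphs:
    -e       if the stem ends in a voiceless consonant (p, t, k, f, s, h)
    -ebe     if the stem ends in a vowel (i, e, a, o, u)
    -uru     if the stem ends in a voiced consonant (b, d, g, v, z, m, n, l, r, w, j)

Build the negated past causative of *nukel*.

nukelroruebe

*nukel*: final consonant = /l/, voiced → -ro → *nukelro*.
The causative form *nukelro* — last vowel /o/ (a back vowel) → -ru → *nukelroru*.
The final sound of the past-tense form *nukelroru* is /u/, which is a vowel, so the negative suffix is -ebe, giving *nukelroruebe*.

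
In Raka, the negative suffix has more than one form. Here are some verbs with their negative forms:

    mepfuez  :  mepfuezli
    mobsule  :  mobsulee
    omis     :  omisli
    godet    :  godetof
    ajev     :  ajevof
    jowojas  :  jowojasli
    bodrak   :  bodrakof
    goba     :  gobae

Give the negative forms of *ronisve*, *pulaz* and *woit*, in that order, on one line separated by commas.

The alternation tracks the final sound of the stem — -li when the stem ends in a sibilant (*mepfuez*, *omis*, *jowojas*); -of when the stem ends in a non-sibilant consonant (*godet*, *ajev*, *bodrak*); -e when the stem ends in a vowel (*mobsule*, *goba*).
*ronisve* — final sound /e/ (a vowel) → -e → *ronisvee*.
*pulaz* — final sound /z/ (a sibilant) → -li → *pulazli*.
Since the final sound of *woit* is /t/ (a non-sibilant consonant), it takes -of, giving *woitof*.

ronisvee, pulazli, woitof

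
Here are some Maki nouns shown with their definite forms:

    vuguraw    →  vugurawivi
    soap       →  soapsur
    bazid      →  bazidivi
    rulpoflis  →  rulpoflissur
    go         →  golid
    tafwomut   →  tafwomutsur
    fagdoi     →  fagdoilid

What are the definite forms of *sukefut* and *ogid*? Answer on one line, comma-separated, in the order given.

sukefutsur, ogidivi

Looking at the final sound of each stem: -sur when the stem ends in a voiceless consonant (*soap*, *rulpoflis*, *tafwomut*); -ivi when the stem ends in a voiced consonant (*vuguraw*, *bazid*); -lid when the stem ends in a vowel (*go*, *fagdoi*).
*sukefut*: final sound = /t/, a voiceless consonant → -sur → *sukefutsur*.
The final sound of *ogid* is /d/, which is a voiced consonant, so the suffix is -ivi, giving *ogidivi*.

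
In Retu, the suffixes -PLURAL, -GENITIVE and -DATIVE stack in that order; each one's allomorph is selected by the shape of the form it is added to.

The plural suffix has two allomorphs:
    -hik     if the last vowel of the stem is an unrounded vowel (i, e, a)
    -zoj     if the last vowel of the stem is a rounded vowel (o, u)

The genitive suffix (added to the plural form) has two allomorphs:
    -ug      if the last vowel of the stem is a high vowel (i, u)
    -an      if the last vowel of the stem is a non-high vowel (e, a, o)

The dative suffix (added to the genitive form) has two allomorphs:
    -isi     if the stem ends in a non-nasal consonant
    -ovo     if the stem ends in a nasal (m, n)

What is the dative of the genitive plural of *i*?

ihikugisi

Since the last vowel of *i* is /i/ (an unrounded vowel), it takes -hik, giving *ihik*.
The plural form *ihik* — last vowel /i/ (a high vowel) → -ug → *ihikug*.
The genitive form *ihikug* — final consonant /g/ (non-nasal) → -isi → *ihikugisi*.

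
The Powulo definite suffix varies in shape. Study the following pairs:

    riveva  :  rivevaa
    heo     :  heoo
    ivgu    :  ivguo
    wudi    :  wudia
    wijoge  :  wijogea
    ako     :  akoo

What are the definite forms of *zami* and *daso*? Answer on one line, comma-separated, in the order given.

zamia, dasoo

Looking at the last vowel of each stem: -o when the last vowel of the stem is a rounded vowel (*heo*, *ivgu*, *ako*); -a when the last vowel of the stem is an unrounded vowel (*riveva*, *wudi*, *wijoge*).
*zami*: last vowel = /i/, an unrounded vowel → -a → *zamia*.
Since the last vowel of *daso* is /o/ (a rounded vowel), it takes -o, giving *dasoo*.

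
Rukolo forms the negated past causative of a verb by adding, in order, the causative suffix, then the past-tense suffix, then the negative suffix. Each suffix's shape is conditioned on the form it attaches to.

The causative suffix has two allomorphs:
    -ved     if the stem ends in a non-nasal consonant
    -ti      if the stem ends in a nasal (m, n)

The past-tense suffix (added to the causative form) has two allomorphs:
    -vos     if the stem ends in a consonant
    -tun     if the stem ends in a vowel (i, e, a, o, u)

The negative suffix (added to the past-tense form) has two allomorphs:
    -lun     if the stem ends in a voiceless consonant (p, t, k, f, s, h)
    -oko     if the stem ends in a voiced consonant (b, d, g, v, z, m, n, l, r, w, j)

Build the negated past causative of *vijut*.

Since the final consonant of *vijut* is /t/ (non-nasal), it takes -ved, giving *vijutved*.
The causative form *vijutved* — final sound /d/ (a consonant) → -vos → *vijutvedvos*.
Since the final consonant of the past-tense form *vijutvedvos* is /s/ (voiceless), it takes -lun, giving *vijutvedvoslun*.

vijutvedvoslun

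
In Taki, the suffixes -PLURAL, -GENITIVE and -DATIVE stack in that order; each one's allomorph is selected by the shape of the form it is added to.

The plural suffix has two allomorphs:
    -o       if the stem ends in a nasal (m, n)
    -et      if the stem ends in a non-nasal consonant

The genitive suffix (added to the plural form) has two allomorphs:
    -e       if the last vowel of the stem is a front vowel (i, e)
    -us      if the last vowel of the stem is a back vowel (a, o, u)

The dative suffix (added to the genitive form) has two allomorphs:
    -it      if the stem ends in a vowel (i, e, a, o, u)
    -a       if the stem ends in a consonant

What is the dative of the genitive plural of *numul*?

*numul*: final consonant = /l/, non-nasal → -et → *numulet*.
The plural form *numulet* — last vowel /e/ (a front vowel) → -e → *numulete*.
The genitive form *numulete* — final sound /e/ (a vowel) → -it → *numuleteit*.

numuleteit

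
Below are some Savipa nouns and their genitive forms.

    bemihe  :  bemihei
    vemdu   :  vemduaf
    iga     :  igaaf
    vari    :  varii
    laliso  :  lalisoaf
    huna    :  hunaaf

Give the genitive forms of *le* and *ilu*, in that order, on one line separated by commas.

The pattern is front/back vowel harmony: -i when the last vowel of the stem is a front vowel (*bemihe*, *vari*); -af when the last vowel of the stem is a back vowel (*vemdu*, *iga*, *laliso*, *huna*).
*le*: last vowel = /e/, a front vowel → -i → *lei*.
Since the last vowel of *ilu* is /u/ (a back vowel), it takes -af, giving *iluaf*.

lei, iluaf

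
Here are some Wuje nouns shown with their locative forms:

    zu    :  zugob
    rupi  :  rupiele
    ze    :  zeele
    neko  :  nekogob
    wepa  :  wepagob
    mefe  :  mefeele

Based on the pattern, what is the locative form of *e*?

eele

The suffix is conditioned by the last vowel: -ele when the last vowel of the stem is a front vowel (*rupi*, *ze*, *mefe*); -gob when the last vowel of the stem is a back vowel (*zu*, *neko*, *wepa*).
*e*: last vowel = /e/, a front vowel → -ele → *eele*.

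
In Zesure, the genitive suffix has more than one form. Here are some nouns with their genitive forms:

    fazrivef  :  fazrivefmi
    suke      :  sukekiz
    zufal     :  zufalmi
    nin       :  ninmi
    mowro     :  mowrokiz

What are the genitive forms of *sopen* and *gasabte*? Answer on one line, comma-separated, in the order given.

sopenmi, gasabtekiz

The pattern is consonant vs. vowel: -mi when the stem ends in a consonant (*fazrivef*, *zufal*, *nin*); -kiz when the stem ends in a vowel (*suke*, *mowro*).
*sopen*: final sound = /n/, a consonant → -mi → *sopenmi*.
Since the final sound of *gasabte* is /e/ (a vowel), it takes -kiz, giving *gasabtekiz*.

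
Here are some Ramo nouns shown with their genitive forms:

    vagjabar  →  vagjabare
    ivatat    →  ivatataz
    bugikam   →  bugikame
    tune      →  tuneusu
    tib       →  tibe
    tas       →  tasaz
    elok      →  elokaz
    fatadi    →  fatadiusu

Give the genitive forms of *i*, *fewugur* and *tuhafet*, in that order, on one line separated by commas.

The pattern is voicing of the final sound: -az when the stem ends in a voiceless consonant (*ivatat*, *tas*, *elok*); -e when the stem ends in a voiced consonant (*vagjabar*, *bugikam*, *tib*); -usu when the stem ends in a vowel (*tune*, *fatadi*).
*i*: final sound = /i/, a vowel → -usu → *iusu*.
*fewugur*: final sound = /r/, a voiced consonant → -e → *fewugure*.
*tuhafet*: final sound = /t/, a voiceless consonant → -az → *tuhafetaz*.

iusu, fewugure, tuhafetaz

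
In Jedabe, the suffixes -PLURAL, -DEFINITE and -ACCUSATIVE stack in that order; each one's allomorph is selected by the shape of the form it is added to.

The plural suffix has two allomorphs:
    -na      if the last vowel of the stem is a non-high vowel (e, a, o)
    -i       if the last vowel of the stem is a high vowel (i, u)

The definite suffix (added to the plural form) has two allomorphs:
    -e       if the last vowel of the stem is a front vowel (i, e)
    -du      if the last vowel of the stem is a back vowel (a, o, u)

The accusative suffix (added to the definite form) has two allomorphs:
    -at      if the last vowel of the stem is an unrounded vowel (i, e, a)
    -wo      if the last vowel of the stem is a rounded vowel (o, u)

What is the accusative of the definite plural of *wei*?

weiieat

*wei*: last vowel = /i/, a high vowel → -i → *weii*.
The plural form *weii* — last vowel /i/ (a front vowel) → -e → *weiie*.
The definite form *weiie*: last vowel = /e/, an unrounded vowel → -at → *weiieat*.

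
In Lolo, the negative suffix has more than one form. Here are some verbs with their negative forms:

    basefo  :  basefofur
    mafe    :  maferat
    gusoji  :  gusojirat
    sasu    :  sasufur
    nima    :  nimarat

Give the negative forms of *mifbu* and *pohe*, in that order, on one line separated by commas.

The alternation tracks the last vowel of the stem — -fur when the last vowel of the stem is a rounded vowel (*basefo*, *sasu*); -rat when the last vowel of the stem is an unrounded vowel (*mafe*, *gusoji*, *nima*).
The last vowel of *mifbu* is /u/, which is a rounded vowel, so the suffix is -fur, giving *mifbufur*.
The last vowel of *pohe* is /e/, which is an unrounded vowel, so the suffix is -rat, giving *poherat*.

mifbufur, poherat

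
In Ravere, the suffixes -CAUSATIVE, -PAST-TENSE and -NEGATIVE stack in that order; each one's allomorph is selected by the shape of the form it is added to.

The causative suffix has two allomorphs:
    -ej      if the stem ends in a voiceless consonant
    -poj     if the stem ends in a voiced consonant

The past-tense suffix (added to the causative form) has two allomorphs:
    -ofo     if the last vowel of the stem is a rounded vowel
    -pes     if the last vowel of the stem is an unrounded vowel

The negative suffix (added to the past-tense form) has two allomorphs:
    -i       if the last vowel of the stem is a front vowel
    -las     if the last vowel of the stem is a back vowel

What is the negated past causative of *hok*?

The final consonant of *hok* is /k/, which is voiceless, so the causative suffix is -ej, giving *hokej*.
The causative form *hokej*: last vowel = /e/, an unrounded vowel → -pes → *hokejpes*.
Since the last vowel of the past-tense form *hokejpes* is /e/ (a front vowel), it takes -i, giving *hokejpesi*.

hokejpesi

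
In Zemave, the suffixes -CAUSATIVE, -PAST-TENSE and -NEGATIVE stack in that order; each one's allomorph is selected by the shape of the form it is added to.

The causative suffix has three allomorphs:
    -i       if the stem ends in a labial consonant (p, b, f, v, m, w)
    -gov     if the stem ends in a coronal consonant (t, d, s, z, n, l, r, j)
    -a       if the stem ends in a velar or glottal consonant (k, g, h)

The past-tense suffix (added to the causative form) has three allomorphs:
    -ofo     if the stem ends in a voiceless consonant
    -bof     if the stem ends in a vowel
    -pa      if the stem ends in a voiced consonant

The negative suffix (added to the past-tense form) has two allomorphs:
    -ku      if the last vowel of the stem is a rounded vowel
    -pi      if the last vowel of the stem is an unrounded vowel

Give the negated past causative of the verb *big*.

The final consonant of *big* is /g/, which is velar/glottal, so the causative suffix is -a, giving *biga*.
Since the final sound of the causative form *biga* is /a/ (a vowel), it takes -bof, giving *bigabof*.
The last vowel of the past-tense form *bigabof* is /o/, which is a rounded vowel, so the negative suffix is -ku, giving *bigabofku*.

bigabofku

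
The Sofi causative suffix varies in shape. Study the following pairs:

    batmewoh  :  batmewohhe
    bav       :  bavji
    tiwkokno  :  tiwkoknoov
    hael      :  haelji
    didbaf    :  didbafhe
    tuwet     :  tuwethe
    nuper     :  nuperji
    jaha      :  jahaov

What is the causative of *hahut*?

hahuthe

The alternation tracks the final sound of the stem — -he when the stem ends in a voiceless consonant (*batmewoh*, *didbaf*, *tuwet*); -ji when the stem ends in a voiced consonant (*bav*, *hael*, *nuper*); -ov when the stem ends in a vowel (*tiwkokno*, *jaha*).
*hahut*: final sound = /t/, a voiceless consonant → -he → *hahuthe*.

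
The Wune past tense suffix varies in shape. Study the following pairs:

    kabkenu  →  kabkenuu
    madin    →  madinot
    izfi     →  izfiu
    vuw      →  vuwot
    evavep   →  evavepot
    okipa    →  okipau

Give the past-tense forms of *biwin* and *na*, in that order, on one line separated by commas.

The suffix is conditioned by the final sound: -ot when the stem ends in a consonant (*madin*, *vuw*, *evavep*); -u when the stem ends in a vowel (*kabkenu*, *izfi*, *okipa*).
*biwin*: final sound = /n/, a consonant → -ot → *biwinot*.
Since the final sound of *na* is /a/ (a vowel), it takes -u, giving *nau*.

biwinot, nau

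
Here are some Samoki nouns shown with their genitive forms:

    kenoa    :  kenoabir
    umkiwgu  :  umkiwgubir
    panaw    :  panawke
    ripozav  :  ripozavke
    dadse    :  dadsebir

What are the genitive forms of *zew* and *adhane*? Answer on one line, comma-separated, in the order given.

Looking at the final sound of each stem: -ke when the stem ends in a consonant (*panaw*, *ripozav*); -bir when the stem ends in a vowel (*kenoa*, *umkiwgu*, *dadse*).
*zew*: final sound = /w/, a consonant → -ke → *zewke*.
*adhane*: final sound = /e/, a vowel → -bir → *adhanebir*.

zewke, adhanebir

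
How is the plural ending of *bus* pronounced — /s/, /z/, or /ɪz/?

/ɪz/

The stem *bus* ends in a sibilant (/s, z, ʃ, ʒ, tʃ, dʒ/).
The plural suffix surfaces as /ɪz/ after sibilants, /s/ after other voiceless consonants, and /z/ after other voiced sounds.
So the plural -s on *bus* is pronounced /ɪz/.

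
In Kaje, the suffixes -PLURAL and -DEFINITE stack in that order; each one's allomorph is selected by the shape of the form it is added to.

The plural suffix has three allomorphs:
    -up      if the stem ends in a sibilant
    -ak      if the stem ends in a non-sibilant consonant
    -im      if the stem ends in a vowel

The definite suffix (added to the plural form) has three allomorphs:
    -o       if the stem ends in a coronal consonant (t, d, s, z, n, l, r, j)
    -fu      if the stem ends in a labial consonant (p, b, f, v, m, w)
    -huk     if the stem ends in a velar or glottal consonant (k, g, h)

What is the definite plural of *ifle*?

ifleimfu

Since the final sound of *ifle* is /e/ (a vowel), it takes -im, giving *ifleim*.
Since the final consonant of the plural form *ifleim* is /m/ (labial), it takes -fu, giving *ifleimfu*.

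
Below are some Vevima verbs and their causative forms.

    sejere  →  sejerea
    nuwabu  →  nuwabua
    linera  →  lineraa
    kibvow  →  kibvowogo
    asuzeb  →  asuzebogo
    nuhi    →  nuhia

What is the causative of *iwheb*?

iwhebogo

The pattern is consonant vs. vowel: -ogo when the stem ends in a consonant (*kibvow*, *asuzeb*); -a when the stem ends in a vowel (*sejere*, *nuwabu*, *linera*, *nuhi*).
The final sound of *iwheb* is /b/, which is a consonant, so the suffix is -ogo, giving *iwhebogo*.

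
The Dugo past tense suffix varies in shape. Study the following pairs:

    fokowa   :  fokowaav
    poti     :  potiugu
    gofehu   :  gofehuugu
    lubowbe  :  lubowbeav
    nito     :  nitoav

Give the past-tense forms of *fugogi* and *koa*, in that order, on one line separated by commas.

The pattern is height harmony: -ugu when the last vowel of the stem is a high vowel (*poti*, *gofehu*); -av when the last vowel of the stem is a non-high vowel (*fokowa*, *lubowbe*, *nito*).
The last vowel of *fugogi* is /i/, which is a high vowel, so the suffix is -ugu, giving *fugogiugu*.
Since the last vowel of *koa* is /a/ (a non-high vowel), it takes -av, giving *koaav*.

fugogiugu, koaav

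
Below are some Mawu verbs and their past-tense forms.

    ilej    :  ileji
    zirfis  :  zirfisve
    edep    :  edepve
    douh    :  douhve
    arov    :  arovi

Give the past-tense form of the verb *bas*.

basve

The alternation tracks the final consonant of the stem — -ve when the stem ends in a voiceless consonant (*zirfis*, *edep*, *douh*); -i when the stem ends in a voiced consonant (*ilej*, *arov*).
*bas* — final consonant /s/ (voiceless) → -ve → *basve*.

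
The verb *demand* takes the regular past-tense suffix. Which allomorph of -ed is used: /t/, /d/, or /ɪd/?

/ɪd/

The stem *demand* ends in /t/ or /d/.
The -ed suffix is realized as /ɪd/ after /t, d/; as /t/ after other voiceless consonants; and as /d/ after other voiced sounds.
So -ed on *demand* is pronounced /ɪd/.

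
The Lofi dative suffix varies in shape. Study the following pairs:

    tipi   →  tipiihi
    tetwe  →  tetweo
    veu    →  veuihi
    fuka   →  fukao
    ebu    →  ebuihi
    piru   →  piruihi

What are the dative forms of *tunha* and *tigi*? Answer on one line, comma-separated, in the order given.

The pattern is height harmony: -ihi when the last vowel of the stem is a high vowel (*tipi*, *veu*, *ebu*, *piru*); -o when the last vowel of the stem is a non-high vowel (*tetwe*, *fuka*).
*tunha*: last vowel = /a/, a non-high vowel → -o → *tunhao*.
*tigi*: last vowel = /i/, a high vowel → -ihi → *tigiihi*.

tunhao, tigiihi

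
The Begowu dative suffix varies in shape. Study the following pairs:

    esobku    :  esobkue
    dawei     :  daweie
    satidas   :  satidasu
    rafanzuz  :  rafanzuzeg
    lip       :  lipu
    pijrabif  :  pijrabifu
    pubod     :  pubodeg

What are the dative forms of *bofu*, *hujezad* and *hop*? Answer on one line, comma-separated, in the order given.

bofue, hujezadeg, hopu

Looking at the final sound of each stem: -u when the stem ends in a voiceless consonant (*satidas*, *lip*, *pijrabif*); -eg when the stem ends in a voiced consonant (*rafanzuz*, *pubod*); -e when the stem ends in a vowel (*esobku*, *dawei*).
The final sound of *bofu* is /u/, which is a vowel, so the suffix is -e, giving *bofue*.
Since the final sound of *hujezad* is /d/ (a voiced consonant), it takes -eg, giving *hujezadeg*.
*hop* — final sound /p/ (a voiceless consonant) → -u → *hopu*.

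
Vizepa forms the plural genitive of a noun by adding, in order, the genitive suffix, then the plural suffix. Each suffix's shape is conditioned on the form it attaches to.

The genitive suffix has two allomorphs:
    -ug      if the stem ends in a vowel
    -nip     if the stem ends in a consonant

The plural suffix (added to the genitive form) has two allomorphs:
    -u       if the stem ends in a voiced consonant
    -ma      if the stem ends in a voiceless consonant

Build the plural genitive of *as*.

asnipma

*as* — final sound /s/ (a consonant) → -nip → *asnip*.
The genitive form *asnip* — final consonant /p/ (voiceless) → -ma → *asnipma*.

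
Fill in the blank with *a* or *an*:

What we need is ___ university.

The indefinite article is chosen by the initial *sound* of the following word, not its spelling.
*university* begins with the sound /juː/ (u pronounced /juː/) — a consonant sound.
So the article is *a*: What we need is a university.

a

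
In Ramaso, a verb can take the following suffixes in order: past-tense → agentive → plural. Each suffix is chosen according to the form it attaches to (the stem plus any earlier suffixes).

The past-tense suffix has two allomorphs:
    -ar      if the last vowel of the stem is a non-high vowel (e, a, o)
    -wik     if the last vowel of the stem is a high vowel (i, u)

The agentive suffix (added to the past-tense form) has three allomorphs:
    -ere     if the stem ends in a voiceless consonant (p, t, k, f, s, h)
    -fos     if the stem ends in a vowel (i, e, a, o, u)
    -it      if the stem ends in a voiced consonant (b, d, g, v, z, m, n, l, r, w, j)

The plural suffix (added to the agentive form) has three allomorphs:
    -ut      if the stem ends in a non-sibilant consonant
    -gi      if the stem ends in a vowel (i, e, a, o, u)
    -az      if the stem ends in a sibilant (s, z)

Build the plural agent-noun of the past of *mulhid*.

mulhidwikeregi

Since the last vowel of *mulhid* is /i/ (a high vowel), it takes -wik, giving *mulhidwik*.
Since the final sound of the past-tense form *mulhidwik* is /k/ (a voiceless consonant), it takes -ere, giving *mulhidwikere*.
Since the final sound of the agentive form *mulhidwikere* is /e/ (a vowel), it takes -gi, giving *mulhidwikeregi*.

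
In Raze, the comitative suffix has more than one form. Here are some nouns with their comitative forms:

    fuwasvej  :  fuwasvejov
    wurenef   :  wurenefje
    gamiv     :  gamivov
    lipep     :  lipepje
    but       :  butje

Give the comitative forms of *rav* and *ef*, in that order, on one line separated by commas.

Looking at the final consonant of each stem: -je when the stem ends in a voiceless consonant (*wurenef*, *lipep*, *but*); -ov when the stem ends in a voiced consonant (*fuwasvej*, *gamiv*).
The final consonant of *rav* is /v/, which is voiced, so the suffix is -ov, giving *ravov*.
*ef* — final consonant /f/ (voiceless) → -je → *efje*.

ravov, efje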